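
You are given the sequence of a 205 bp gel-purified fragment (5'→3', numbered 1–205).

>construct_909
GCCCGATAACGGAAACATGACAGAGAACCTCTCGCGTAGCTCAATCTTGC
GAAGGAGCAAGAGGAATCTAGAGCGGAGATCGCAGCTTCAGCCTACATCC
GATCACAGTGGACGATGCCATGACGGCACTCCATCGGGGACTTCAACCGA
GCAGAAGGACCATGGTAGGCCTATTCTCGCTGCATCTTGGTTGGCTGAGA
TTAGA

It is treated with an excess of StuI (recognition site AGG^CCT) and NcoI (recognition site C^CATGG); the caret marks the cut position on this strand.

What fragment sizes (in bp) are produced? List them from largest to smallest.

The StuI site (AGGCCT) starts at position 167.
StuI cuts after base 3 of each site, so after position 169.
The NcoI site (CCATGG) starts at position 160.
NcoI cuts after the first base of each site, so after position 160.
Combined cut positions: 160, 169.
Linear molecule, 2 cuts → 3 fragments:
  1–160 → 160 bp
  161–169 → 9 bp
  170–205 → 36 bp
Sorted largest to smallest: 160, 36, 9 bp.

160, 36, 9 bp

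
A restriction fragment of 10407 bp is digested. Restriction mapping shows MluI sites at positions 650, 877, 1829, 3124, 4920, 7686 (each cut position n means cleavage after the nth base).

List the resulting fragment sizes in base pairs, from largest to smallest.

Linear molecule, 6 cuts → 7 fragments:
  650 − 0 = 650 bp
  877 − 650 = 227 bp
  1829 − 877 = 952 bp
  3124 − 1829 = 1295 bp
  4920 − 3124 = 1796 bp
  7686 − 4920 = 2766 bp
  10407 − 7686 = 2721 bp
Sorted largest to smallest: 2766, 2721, 1796, 1295, 952, 650, 227 bp.

2766, 2721, 1796, 1295, 952, 650, 227 bp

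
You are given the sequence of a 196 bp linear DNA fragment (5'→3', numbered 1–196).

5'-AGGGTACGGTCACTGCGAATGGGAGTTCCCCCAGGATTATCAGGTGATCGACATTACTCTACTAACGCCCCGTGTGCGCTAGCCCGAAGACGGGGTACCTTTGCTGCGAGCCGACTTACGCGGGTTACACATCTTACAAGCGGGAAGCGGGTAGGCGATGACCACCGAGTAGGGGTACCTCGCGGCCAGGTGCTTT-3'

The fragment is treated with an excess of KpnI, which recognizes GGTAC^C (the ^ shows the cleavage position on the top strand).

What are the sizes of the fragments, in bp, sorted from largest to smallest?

KpnI sites (GGTACC) start at positions 94, 174.
KpnI cuts after base 5 of each site (before the last base), so after positions 98, 178.
Linear molecule, 2 cuts → 3 fragments:
  1–98 → 98 bp
  99–178 → 80 bp
  179–196 → 18 bp
Sorted largest to smallest: 98, 80, 18 bp.

98, 80, 18 bp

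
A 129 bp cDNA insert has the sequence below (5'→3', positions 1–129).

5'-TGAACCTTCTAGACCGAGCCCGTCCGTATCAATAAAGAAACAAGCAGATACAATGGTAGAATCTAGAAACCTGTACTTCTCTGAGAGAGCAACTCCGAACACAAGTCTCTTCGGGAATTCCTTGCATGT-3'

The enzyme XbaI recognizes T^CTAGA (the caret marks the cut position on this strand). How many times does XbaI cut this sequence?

2

TCTAGA occurs starting at positions 8, 62.
XbaI cuts at 2 sites.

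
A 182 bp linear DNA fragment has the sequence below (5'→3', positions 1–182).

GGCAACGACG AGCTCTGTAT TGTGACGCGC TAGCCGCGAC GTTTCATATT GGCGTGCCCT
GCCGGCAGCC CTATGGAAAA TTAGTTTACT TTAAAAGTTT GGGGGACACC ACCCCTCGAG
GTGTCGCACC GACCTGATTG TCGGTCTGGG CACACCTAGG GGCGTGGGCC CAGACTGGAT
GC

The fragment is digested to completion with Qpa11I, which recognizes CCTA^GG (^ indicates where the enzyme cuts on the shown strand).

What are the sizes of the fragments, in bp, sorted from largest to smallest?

The Qpa11I site (CCTAGG) starts at position 155.
Qpa11I cuts after base 4 of each site, so after position 158.
Linear molecule, 1 cut → 2 fragments:
  1–158 → 158 bp
  159–182 → 24 bp
Sorted largest to smallest: 158, 24 bp.

158, 24 bp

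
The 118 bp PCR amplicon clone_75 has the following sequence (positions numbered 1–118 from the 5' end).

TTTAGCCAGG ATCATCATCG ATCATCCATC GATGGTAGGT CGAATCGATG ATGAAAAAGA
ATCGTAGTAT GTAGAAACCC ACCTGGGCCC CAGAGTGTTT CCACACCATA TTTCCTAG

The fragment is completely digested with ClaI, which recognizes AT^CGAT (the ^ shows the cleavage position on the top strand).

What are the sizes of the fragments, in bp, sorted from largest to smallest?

73, 18, 16, 11 bp

ClaI sites (ATCGAT) start at positions 17, 28, 44.
ClaI cuts after base 2 of each site, so after positions 18, 29, 45.
Linear molecule, 3 cuts → 4 fragments:
  1–18 → 18 bp
  19–29 → 11 bp
  30–45 → 16 bp
  46–118 → 73 bp
Sorted largest to smallest: 73, 18, 16, 11 bp.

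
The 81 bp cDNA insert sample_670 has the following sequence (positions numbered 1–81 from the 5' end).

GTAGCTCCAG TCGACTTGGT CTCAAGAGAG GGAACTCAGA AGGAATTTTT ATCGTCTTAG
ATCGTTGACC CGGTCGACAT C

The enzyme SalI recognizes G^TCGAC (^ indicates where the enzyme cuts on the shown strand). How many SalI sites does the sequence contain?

2

GTCGAC occurs starting at positions 10, 73.
SalI cuts at 2 sites.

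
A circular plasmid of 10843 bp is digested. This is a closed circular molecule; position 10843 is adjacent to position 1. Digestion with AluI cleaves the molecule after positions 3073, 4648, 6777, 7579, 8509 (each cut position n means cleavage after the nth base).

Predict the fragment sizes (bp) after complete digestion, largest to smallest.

Circular molecule, 5 cuts → 5 fragments:
  4648 − 3073 = 1575 bp
  6777 − 4648 = 2129 bp
  7579 − 6777 = 802 bp
  8509 − 7579 = 930 bp
  wrap: 10843 − 8509 + 3073 = 5407 bp
Sorted largest to smallest: 5407, 2129, 1575, 930, 802 bp.

5407, 2129, 1575, 930, 802 bp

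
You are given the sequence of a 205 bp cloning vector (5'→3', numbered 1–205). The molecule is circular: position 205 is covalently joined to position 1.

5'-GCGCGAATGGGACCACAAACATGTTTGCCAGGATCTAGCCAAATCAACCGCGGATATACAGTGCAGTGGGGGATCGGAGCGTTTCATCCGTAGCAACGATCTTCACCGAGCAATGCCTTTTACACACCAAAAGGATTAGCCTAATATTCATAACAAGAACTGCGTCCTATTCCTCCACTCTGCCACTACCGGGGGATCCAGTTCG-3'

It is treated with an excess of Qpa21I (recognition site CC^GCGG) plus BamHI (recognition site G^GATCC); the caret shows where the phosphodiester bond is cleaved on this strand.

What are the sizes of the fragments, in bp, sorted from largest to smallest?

145, 60 bp

The Qpa21I site (CCGCGG) starts at position 48.
Qpa21I cuts after base 2 of each site, so after position 49.
The BamHI site (GGATCC) starts at position 194.
BamHI cuts after the first base of each site, so after position 194.
Combined cut positions: 49, 194.
Circular molecule, 2 cuts → 2 fragments:
  50–194 → 145 bp
  195–205 then 1–49 → 11 + 49 = 60 bp
Sorted largest to smallest: 145, 60 bp.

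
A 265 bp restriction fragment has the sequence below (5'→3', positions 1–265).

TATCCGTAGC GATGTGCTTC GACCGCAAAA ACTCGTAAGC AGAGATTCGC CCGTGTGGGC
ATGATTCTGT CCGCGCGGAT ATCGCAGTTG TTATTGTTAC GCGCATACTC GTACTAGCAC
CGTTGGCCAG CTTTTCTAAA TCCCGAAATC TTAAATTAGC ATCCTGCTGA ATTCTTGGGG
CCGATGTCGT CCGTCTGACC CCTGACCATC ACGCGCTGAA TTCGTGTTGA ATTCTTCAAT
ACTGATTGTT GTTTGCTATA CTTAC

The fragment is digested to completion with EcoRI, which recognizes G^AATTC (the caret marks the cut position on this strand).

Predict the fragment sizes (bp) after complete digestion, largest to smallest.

169, 49, 36, 11 bp

EcoRI sites (GAATTC) start at positions 169, 218, 229.
EcoRI cuts after the first base of each site, so after positions 169, 218, 229.
Linear molecule, 3 cuts → 4 fragments:
  1–169 → 169 bp
  170–218 → 49 bp
  219–229 → 11 bp
  230–265 → 36 bp
Sorted largest to smallest: 169, 49, 36, 11 bp.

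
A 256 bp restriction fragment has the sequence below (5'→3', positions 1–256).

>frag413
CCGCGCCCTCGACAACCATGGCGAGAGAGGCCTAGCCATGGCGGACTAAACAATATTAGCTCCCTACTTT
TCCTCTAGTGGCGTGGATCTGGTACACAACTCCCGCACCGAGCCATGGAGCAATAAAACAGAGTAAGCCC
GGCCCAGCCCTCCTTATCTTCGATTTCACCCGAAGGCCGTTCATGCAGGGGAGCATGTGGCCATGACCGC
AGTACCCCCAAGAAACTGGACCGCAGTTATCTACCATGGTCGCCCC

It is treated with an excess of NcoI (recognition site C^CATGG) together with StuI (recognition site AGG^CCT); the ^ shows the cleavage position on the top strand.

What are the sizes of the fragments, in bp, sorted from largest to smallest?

NcoI sites (CCATGG) start at positions 16, 36, 113, 244.
NcoI cuts after the first base of each site, so after positions 16, 36, 113, 244.
The StuI site (AGGCCT) starts at position 28.
StuI cuts after base 3 of each site, so after position 30.
Combined cut positions: 16, 30, 36, 113, 244.
Linear molecule, 5 cuts → 6 fragments:
  1–16 → 16 bp
  17–30 → 14 bp
  31–36 → 6 bp
  37–113 → 77 bp
  114–244 → 131 bp
  245–256 → 12 bp
Sorted largest to smallest: 131, 77, 16, 14, 12, 6 bp.

131, 77, 16, 14, 12, 6 bp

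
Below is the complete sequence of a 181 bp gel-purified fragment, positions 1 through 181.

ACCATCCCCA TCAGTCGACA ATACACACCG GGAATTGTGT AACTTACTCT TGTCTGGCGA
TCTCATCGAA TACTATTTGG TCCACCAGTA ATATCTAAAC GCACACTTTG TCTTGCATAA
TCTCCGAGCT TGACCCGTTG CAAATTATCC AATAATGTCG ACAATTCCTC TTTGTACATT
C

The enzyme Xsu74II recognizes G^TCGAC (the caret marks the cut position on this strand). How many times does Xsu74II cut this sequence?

2

GTCGAC occurs starting at positions 14, 157.
Xsu74II cuts at 2 sites.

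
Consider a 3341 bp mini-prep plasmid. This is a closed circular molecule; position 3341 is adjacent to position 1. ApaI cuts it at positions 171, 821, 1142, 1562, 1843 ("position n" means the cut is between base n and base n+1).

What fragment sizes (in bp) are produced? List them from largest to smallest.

Circular molecule, 5 cuts → 5 fragments:
  821 − 171 = 650 bp
  1142 − 821 = 321 bp
  1562 − 1142 = 420 bp
  1843 − 1562 = 281 bp
  wrap: 3341 − 1843 + 171 = 1669 bp
Sorted largest to smallest: 1669, 650, 420, 321, 281 bp.

1669, 650, 420, 321, 281 bp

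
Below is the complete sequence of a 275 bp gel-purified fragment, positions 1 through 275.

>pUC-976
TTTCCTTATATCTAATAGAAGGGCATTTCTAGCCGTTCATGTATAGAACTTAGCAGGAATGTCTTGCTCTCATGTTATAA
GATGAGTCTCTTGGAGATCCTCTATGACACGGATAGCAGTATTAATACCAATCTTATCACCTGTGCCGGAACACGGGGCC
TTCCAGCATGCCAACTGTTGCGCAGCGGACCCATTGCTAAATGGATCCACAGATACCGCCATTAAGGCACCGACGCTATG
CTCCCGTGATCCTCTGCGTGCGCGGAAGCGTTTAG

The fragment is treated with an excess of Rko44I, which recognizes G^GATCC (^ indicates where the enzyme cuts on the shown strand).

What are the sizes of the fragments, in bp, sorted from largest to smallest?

The Rko44I site (GGATCC) starts at position 203.
Rko44I cuts after the first base of each site, so after position 203.
Linear molecule, 1 cut → 2 fragments:
  1–203 → 203 bp
  204–275 → 72 bp
Sorted largest to smallest: 203, 72 bp.

203, 72 bp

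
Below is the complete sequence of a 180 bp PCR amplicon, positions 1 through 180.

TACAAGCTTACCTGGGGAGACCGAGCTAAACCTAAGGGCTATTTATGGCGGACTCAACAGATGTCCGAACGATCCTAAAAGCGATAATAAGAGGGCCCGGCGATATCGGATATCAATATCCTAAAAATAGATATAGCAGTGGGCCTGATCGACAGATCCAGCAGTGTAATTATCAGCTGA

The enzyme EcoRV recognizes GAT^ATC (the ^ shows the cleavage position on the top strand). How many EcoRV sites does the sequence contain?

GATATC occurs starting at positions 102, 109.
EcoRV cuts at 2 sites.

2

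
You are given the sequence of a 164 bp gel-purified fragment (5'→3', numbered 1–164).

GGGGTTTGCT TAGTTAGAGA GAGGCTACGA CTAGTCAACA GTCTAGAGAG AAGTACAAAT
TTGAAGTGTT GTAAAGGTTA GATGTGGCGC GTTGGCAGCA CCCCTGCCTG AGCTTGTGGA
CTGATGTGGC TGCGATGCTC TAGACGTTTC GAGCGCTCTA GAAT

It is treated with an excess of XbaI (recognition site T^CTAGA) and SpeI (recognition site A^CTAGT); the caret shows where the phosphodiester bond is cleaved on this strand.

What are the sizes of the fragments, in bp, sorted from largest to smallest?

XbaI sites (TCTAGA) start at positions 42, 139, 157.
XbaI cuts after the first base of each site, so after positions 42, 139, 157.
The SpeI site (ACTAGT) starts at position 30.
SpeI cuts after the first base of each site, so after position 30.
Combined cut positions: 30, 42, 139, 157.
Linear molecule, 4 cuts → 5 fragments:
  1–30 → 30 bp
  31–42 → 12 bp
  43–139 → 97 bp
  140–157 → 18 bp
  158–164 → 7 bp
Sorted largest to smallest: 97, 30, 18, 12, 7 bp.

97, 30, 18, 12, 7 bp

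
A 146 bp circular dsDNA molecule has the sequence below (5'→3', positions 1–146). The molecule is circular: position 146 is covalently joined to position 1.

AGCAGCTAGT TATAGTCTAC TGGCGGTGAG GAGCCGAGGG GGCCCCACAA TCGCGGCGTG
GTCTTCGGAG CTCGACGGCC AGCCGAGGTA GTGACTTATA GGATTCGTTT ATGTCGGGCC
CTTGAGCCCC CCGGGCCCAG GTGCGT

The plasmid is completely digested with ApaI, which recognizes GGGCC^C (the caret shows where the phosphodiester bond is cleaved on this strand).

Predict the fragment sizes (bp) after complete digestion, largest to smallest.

ApaI sites (GGGCCC) start at positions 40, 116, 133.
ApaI cuts after base 5 of each site (before the last base), so after positions 44, 120, 137.
Circular molecule, 3 cuts → 3 fragments:
  45–120 → 76 bp
  121–137 → 17 bp
  138–146 then 1–44 → 9 + 44 = 53 bp
Sorted largest to smallest: 76, 53, 17 bp.

76, 53, 17 bp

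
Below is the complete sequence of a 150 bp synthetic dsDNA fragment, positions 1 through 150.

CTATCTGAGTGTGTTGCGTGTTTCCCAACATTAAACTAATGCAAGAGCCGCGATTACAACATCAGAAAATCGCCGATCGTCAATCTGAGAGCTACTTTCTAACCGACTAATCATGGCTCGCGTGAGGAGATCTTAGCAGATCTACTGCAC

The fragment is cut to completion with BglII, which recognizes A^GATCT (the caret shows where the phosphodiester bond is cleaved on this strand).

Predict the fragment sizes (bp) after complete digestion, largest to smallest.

128, 12, 10 bp

BglII sites (AGATCT) start at positions 128, 138.
BglII cuts after the first base of each site, so after positions 128, 138.
Linear molecule, 2 cuts → 3 fragments:
  1–128 → 128 bp
  129–138 → 10 bp
  139–150 → 12 bp
Sorted largest to smallest: 128, 12, 10 bp.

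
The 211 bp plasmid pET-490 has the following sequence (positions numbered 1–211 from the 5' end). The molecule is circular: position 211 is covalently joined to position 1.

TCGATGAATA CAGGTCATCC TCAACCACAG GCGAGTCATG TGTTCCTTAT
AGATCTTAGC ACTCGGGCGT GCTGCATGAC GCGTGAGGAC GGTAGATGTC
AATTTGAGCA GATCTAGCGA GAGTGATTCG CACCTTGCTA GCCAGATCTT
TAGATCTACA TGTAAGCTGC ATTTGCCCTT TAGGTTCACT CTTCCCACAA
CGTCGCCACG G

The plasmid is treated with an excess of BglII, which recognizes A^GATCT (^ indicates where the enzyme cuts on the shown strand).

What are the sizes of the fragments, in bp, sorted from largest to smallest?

110, 59, 34, 8 bp

BglII sites (AGATCT) start at positions 51, 110, 144, 152.
BglII cuts after the first base of each site, so after positions 51, 110, 144, 152.
Circular molecule, 4 cuts → 4 fragments:
  52–110 → 59 bp
  111–144 → 34 bp
  145–152 → 8 bp
  153–211 then 1–51 → 59 + 51 = 110 bp
Sorted largest to smallest: 110, 59, 34, 8 bp.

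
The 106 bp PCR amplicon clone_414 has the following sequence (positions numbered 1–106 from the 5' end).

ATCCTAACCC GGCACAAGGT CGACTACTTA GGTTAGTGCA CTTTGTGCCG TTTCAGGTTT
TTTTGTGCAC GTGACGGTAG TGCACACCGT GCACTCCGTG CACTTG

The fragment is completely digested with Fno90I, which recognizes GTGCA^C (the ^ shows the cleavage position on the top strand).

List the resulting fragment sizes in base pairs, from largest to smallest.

40, 29, 15, 9, 9, 4 bp

Fno90I sites (GTGCAC) start at positions 36, 65, 80, 89, 98.
Fno90I cuts after base 5 of each site (before the last base), so after positions 40, 69, 84, 93, 102.
Linear molecule, 5 cuts → 6 fragments:
  1–40 → 40 bp
  41–69 → 29 bp
  70–84 → 15 bp
  85–93 → 9 bp
  94–102 → 9 bp
  103–106 → 4 bp
Sorted largest to smallest: 40, 29, 15, 9, 9, 4 bp.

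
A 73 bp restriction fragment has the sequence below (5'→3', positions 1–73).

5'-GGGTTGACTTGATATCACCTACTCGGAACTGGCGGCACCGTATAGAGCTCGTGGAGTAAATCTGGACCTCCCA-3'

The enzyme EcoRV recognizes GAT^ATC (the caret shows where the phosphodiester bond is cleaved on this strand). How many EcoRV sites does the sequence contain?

GATATC occurs starting at position 11.
EcoRV cuts at 1 site.

1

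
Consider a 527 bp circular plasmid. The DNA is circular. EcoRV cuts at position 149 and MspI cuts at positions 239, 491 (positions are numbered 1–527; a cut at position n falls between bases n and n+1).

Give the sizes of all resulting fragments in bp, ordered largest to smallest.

Combined cut positions (sorted): 149, 239, 491.
Circular molecule, 3 cuts → 3 fragments:
  239 − 149 = 90 bp
  491 − 239 = 252 bp
  wrap: 527 − 491 + 149 = 185 bp
Sorted largest to smallest: 252, 185, 90 bp.

252, 185, 90 bp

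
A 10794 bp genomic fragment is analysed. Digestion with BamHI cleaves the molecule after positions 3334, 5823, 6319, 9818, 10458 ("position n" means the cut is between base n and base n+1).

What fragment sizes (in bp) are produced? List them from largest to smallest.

Linear molecule, 5 cuts → 6 fragments:
  3334 − 0 = 3334 bp
  5823 − 3334 = 2489 bp
  6319 − 5823 = 496 bp
  9818 − 6319 = 3499 bp
  10458 − 9818 = 640 bp
  10794 − 10458 = 336 bp
Sorted largest to smallest: 3499, 3334, 2489, 640, 496, 336 bp.

3499, 3334, 2489, 640, 496, 336 bp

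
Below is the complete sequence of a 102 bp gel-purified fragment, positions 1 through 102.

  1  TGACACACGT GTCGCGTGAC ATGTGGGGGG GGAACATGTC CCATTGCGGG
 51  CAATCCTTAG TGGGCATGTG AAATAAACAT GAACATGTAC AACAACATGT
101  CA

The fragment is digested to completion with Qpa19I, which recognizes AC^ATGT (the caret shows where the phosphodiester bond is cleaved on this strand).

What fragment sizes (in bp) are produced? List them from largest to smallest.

49, 20, 15, 12, 6 bp

Qpa19I sites (ACATGT) start at positions 19, 34, 83, 95.
Qpa19I cuts after base 2 of each site, so after positions 20, 35, 84, 96.
Linear molecule, 4 cuts → 5 fragments:
  1–20 → 20 bp
  21–35 → 15 bp
  36–84 → 49 bp
  85–96 → 12 bp
  97–102 → 6 bp
Sorted largest to smallest: 49, 20, 15, 12, 6 bp.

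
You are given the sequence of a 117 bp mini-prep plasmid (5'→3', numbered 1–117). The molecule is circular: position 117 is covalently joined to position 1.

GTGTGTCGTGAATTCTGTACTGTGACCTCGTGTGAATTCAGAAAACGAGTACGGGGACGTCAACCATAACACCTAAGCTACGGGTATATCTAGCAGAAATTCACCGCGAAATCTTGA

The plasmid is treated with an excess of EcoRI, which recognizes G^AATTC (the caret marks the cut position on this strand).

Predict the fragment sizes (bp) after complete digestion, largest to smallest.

93, 24 bp

EcoRI sites (GAATTC) start at positions 10, 34.
EcoRI cuts after the first base of each site, so after positions 10, 34.
Circular molecule, 2 cuts → 2 fragments:
  11–34 → 24 bp
  35–117 then 1–10 → 83 + 10 = 93 bp
Sorted largest to smallest: 93, 24 bp.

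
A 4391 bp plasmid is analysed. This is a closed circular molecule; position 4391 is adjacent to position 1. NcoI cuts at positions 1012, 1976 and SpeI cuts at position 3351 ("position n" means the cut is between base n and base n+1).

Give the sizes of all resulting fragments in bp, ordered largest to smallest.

2052, 1375, 964 bp

Combined cut positions (sorted): 1012, 1976, 3351.
Circular molecule, 3 cuts → 3 fragments:
  1976 − 1012 = 964 bp
  3351 − 1976 = 1375 bp
  wrap: 4391 − 3351 + 1012 = 2052 bp
Sorted largest to smallest: 2052, 1375, 964 bp.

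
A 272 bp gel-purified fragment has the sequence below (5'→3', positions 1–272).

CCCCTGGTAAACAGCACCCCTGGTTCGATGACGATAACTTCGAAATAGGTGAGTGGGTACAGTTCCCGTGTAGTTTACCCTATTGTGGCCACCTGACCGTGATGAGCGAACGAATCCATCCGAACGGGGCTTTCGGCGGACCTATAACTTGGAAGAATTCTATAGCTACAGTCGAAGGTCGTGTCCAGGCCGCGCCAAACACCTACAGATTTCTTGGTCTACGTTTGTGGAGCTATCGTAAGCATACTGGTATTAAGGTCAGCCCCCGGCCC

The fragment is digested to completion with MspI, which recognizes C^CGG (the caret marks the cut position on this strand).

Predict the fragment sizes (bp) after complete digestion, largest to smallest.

The MspI site (CCGG) starts at position 266.
MspI cuts after the first base of each site, so after position 266.
Linear molecule, 1 cut → 2 fragments:
  1–266 → 266 bp
  267–272 → 6 bp
Sorted largest to smallest: 266, 6 bp.

266, 6 bp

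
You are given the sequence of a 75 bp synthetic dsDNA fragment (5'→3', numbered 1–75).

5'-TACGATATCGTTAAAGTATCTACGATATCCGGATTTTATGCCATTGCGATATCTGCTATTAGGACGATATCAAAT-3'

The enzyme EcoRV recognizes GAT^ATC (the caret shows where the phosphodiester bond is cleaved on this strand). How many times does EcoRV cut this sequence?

4

GATATC occurs starting at positions 4, 24, 48, 66.
EcoRV cuts at 4 sites.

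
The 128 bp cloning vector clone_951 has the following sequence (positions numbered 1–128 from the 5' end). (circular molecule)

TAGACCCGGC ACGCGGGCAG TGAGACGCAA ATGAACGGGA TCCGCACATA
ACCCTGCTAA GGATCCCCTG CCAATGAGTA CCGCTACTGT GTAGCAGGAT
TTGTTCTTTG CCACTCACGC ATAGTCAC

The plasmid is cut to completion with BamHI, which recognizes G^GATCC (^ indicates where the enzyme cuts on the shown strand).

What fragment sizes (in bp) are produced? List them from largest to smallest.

105, 23 bp

BamHI sites (GGATCC) start at positions 38, 61.
BamHI cuts after the first base of each site, so after positions 38, 61.
Circular molecule, 2 cuts → 2 fragments:
  39–61 → 23 bp
  62–128 then 1–38 → 67 + 38 = 105 bp
Sorted largest to smallest: 105, 23 bp.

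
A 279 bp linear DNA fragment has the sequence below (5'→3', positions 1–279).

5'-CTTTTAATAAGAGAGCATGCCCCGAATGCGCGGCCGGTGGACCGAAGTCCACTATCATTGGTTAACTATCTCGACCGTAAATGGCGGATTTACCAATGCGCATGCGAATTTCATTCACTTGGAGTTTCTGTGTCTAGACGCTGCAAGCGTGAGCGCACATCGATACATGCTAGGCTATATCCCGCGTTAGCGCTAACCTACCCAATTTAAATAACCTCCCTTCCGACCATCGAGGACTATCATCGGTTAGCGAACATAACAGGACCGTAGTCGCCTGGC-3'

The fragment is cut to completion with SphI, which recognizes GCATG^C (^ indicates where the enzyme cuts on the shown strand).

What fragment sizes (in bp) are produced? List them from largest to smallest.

175, 85, 19 bp

SphI sites (GCATGC) start at positions 15, 100.
SphI cuts after base 5 of each site (before the last base), so after positions 19, 104.
Linear molecule, 2 cuts → 3 fragments:
  1–19 → 19 bp
  20–104 → 85 bp
  105–279 → 175 bp
Sorted largest to smallest: 175, 85, 19 bp.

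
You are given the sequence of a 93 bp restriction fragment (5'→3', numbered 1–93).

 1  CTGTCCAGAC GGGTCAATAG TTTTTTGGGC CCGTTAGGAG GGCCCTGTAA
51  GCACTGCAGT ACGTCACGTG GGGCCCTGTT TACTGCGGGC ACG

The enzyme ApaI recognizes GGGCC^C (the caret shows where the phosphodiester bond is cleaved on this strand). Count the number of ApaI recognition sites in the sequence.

3

GGGCCC occurs starting at positions 27, 40, 71.
ApaI cuts at 3 sites.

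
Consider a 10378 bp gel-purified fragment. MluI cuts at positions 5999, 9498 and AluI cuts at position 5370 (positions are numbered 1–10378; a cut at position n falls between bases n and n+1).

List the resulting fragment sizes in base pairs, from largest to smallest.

5370, 3499, 880, 629 bp

Combined cut positions (sorted): 5370, 5999, 9498.
Linear molecule, 3 cuts → 4 fragments:
  5370 − 0 = 5370 bp
  5999 − 5370 = 629 bp
  9498 − 5999 = 3499 bp
  10378 − 9498 = 880 bp
Sorted largest to smallest: 5370, 3499, 880, 629 bp.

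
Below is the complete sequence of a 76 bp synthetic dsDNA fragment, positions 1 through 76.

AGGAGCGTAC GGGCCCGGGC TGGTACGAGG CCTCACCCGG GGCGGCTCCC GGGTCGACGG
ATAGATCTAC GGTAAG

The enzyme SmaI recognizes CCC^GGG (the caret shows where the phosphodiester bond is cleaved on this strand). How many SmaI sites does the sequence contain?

CCCGGG occurs starting at positions 14, 36, 48.
SmaI cuts at 3 sites.

3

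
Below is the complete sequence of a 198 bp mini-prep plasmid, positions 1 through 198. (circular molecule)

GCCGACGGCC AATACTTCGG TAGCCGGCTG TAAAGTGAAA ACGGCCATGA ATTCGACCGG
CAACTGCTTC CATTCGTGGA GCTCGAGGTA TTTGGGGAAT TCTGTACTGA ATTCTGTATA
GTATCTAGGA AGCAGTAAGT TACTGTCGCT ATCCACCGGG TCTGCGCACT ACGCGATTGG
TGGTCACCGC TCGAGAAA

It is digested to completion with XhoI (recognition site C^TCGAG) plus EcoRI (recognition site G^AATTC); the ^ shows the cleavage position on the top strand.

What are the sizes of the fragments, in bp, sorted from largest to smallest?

XhoI sites (CTCGAG) start at positions 82, 190.
XhoI cuts after the first base of each site, so after positions 82, 190.
EcoRI sites (GAATTC) start at positions 49, 97, 109.
EcoRI cuts after the first base of each site, so after positions 49, 97, 109.
Combined cut positions: 49, 82, 97, 109, 190.
Circular molecule, 5 cuts → 5 fragments:
  50–82 → 33 bp
  83–97 → 15 bp
  98–109 → 12 bp
  110–190 → 81 bp
  191–198 then 1–49 → 8 + 49 = 57 bp
Sorted largest to smallest: 81, 57, 33, 15, 12 bp.

81, 57, 33, 15, 12 bp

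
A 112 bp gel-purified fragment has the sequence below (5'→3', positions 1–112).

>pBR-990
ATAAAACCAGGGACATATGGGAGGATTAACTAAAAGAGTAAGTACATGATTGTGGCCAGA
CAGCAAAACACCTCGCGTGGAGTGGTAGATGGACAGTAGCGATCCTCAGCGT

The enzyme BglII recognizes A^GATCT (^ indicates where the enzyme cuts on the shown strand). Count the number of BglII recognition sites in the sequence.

No occurrence of AGATCT is present in the sequence.
BglII does not cut: 0 sites.

0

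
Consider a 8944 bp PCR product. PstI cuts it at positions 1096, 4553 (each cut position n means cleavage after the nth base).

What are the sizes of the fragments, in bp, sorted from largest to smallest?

4391, 3457, 1096 bp

Linear molecule, 2 cuts → 3 fragments:
  1096 − 0 = 1096 bp
  4553 − 1096 = 3457 bp
  8944 − 4553 = 4391 bp
Sorted largest to smallest: 4391, 3457, 1096 bp.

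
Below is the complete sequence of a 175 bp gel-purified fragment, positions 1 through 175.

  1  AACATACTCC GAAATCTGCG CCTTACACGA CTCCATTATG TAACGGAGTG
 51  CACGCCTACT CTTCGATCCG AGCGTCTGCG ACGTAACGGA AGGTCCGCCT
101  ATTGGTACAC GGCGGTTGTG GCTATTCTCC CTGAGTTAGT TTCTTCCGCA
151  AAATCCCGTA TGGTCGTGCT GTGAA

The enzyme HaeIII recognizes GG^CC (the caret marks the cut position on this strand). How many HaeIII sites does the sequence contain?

0

No occurrence of GGCC is present in the sequence.
HaeIII does not cut: 0 sites.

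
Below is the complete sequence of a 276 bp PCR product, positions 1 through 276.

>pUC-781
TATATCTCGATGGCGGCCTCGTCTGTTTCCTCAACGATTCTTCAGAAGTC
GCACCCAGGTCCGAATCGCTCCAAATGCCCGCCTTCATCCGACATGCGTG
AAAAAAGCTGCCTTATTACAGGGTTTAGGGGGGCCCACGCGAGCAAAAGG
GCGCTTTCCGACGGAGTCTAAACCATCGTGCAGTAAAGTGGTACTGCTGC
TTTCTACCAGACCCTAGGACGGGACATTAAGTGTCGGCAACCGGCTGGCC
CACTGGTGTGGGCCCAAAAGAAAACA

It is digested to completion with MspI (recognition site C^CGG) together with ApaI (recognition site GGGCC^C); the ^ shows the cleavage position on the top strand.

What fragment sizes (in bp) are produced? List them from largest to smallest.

The MspI site (CCGG) starts at position 241.
MspI cuts after the first base of each site, so after position 241.
ApaI sites (GGGCCC) start at positions 131, 260.
ApaI cuts after base 5 of each site (before the last base), so after positions 135, 264.
Combined cut positions: 135, 241, 264.
Linear molecule, 3 cuts → 4 fragments:
  1–135 → 135 bp
  136–241 → 106 bp
  242–264 → 23 bp
  265–276 → 12 bp
Sorted largest to smallest: 135, 106, 23, 12 bp.

135, 106, 23, 12 bp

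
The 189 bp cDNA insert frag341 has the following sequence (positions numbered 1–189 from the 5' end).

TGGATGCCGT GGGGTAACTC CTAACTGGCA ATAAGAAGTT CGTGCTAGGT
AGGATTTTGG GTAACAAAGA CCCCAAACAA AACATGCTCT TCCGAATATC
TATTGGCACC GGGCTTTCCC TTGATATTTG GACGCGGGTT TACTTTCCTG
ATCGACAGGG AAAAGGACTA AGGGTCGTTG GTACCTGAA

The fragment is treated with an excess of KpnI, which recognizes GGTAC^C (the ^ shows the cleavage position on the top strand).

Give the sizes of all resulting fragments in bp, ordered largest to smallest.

184, 5 bp

The KpnI site (GGTACC) starts at position 180.
KpnI cuts after base 5 of each site (before the last base), so after position 184.
Linear molecule, 1 cut → 2 fragments:
  1–184 → 184 bp
  185–189 → 5 bp
Sorted largest to smallest: 184, 5 bp.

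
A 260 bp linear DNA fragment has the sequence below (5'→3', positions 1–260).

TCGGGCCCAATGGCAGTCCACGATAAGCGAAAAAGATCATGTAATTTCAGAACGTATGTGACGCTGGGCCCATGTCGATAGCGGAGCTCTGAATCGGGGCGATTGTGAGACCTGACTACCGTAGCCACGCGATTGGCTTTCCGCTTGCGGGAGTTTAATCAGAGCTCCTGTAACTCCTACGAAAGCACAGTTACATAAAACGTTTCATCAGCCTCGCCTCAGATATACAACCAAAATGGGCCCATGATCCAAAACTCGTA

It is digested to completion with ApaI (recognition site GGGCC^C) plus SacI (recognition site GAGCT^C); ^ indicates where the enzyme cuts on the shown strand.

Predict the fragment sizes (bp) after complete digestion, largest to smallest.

78, 76, 63, 18, 18, 7 bp

ApaI sites (GGGCCC) start at positions 3, 66, 238.
ApaI cuts after base 5 of each site (before the last base), so after positions 7, 70, 242.
SacI sites (GAGCTC) start at positions 84, 162.
SacI cuts after base 5 of each site (before the last base), so after positions 88, 166.
Combined cut positions: 7, 70, 88, 166, 242.
Linear molecule, 5 cuts → 6 fragments:
  1–7 → 7 bp
  8–70 → 63 bp
  71–88 → 18 bp
  89–166 → 78 bp
  167–242 → 76 bp
  243–260 → 18 bp
Sorted largest to smallest: 78, 76, 63, 18, 18, 7 bp.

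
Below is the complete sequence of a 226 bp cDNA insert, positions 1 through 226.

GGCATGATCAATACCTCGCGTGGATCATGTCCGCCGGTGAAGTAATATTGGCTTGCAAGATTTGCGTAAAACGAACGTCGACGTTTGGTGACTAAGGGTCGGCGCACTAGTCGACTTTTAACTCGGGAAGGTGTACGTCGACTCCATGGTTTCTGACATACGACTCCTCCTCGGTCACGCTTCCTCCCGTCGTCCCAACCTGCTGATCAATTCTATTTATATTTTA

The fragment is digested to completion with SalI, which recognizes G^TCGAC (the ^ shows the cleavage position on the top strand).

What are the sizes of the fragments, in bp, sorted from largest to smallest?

SalI sites (GTCGAC) start at positions 77, 110, 137.
SalI cuts after the first base of each site, so after positions 77, 110, 137.
Linear molecule, 3 cuts → 4 fragments:
  1–77 → 77 bp
  78–110 → 33 bp
  111–137 → 27 bp
  138–226 → 89 bp
Sorted largest to smallest: 89, 77, 33, 27 bp.

89, 77, 33, 27 bp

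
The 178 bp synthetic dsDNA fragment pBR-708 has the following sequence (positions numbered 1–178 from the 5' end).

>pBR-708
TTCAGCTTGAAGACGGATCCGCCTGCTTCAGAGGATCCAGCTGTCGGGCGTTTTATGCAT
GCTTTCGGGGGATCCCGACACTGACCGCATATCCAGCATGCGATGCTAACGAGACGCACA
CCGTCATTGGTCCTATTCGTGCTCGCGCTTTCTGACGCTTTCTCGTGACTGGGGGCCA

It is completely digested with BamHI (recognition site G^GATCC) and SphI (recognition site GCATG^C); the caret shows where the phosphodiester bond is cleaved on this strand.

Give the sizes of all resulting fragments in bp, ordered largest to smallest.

BamHI sites (GGATCC) start at positions 15, 33, 70.
BamHI cuts after the first base of each site, so after positions 15, 33, 70.
SphI sites (GCATGC) start at positions 57, 96.
SphI cuts after base 5 of each site (before the last base), so after positions 61, 100.
Combined cut positions: 15, 33, 61, 70, 100.
Linear molecule, 5 cuts → 6 fragments:
  1–15 → 15 bp
  16–33 → 18 bp
  34–61 → 28 bp
  62–70 → 9 bp
  71–100 → 30 bp
  101–178 → 78 bp
Sorted largest to smallest: 78, 30, 28, 18, 15, 9 bp.

78, 30, 28, 18, 15, 9 bp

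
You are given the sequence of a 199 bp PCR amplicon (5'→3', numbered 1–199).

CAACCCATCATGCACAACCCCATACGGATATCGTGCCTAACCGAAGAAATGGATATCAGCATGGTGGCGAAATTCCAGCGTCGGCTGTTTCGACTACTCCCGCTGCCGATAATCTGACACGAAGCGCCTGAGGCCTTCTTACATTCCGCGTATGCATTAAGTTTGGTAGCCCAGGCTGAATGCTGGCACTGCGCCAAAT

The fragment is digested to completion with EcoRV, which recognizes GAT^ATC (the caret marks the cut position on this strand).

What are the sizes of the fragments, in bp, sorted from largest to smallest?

145, 29, 25 bp

EcoRV sites (GATATC) start at positions 27, 52.
EcoRV cuts after base 3 of each site, so after positions 29, 54.
Linear molecule, 2 cuts → 3 fragments:
  1–29 → 29 bp
  30–54 → 25 bp
  55–199 → 145 bp
Sorted largest to smallest: 145, 29, 25 bp.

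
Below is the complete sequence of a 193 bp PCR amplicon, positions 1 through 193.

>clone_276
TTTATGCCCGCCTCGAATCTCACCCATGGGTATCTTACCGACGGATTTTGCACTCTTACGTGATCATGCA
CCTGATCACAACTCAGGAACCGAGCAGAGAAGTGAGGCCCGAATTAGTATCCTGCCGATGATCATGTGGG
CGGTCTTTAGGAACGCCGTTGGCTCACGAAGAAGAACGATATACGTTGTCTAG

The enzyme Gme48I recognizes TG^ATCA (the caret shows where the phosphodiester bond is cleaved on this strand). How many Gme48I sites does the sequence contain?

3

TGATCA occurs starting at positions 61, 73, 129.
Gme48I cuts at 3 sites.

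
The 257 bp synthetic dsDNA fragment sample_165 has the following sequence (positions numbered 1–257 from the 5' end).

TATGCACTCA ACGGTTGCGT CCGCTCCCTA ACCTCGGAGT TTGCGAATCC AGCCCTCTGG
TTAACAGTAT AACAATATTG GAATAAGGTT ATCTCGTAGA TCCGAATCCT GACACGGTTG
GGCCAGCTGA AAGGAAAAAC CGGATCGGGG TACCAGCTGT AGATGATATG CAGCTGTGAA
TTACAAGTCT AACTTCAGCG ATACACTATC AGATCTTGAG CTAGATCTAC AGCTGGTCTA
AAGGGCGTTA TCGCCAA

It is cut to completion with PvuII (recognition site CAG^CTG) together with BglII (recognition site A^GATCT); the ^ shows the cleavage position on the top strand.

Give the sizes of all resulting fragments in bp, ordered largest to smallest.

PvuII sites (CAGCTG) start at positions 124, 154, 171, 230.
PvuII cuts after base 3 of each site, so after positions 126, 156, 173, 232.
BglII sites (AGATCT) start at positions 211, 223.
BglII cuts after the first base of each site, so after positions 211, 223.
Combined cut positions: 126, 156, 173, 211, 223, 232.
Linear molecule, 6 cuts → 7 fragments:
  1–126 → 126 bp
  127–156 → 30 bp
  157–173 → 17 bp
  174–211 → 38 bp
  212–223 → 12 bp
  224–232 → 9 bp
  233–257 → 25 bp
Sorted largest to smallest: 126, 38, 30, 25, 17, 12, 9 bp.

126, 38, 30, 25, 17, 12, 9 bp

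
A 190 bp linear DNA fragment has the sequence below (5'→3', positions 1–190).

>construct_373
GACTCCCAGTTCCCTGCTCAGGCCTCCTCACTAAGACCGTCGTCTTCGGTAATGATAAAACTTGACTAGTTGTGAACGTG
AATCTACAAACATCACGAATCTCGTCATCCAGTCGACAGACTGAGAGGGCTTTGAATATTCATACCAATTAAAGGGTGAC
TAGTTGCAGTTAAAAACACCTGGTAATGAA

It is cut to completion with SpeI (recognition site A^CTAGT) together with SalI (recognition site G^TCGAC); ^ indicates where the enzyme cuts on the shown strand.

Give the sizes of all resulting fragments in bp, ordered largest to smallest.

SpeI sites (ACTAGT) start at positions 65, 159.
SpeI cuts after the first base of each site, so after positions 65, 159.
The SalI site (GTCGAC) starts at position 112.
SalI cuts after the first base of each site, so after position 112.
Combined cut positions: 65, 112, 159.
Linear molecule, 3 cuts → 4 fragments:
  1–65 → 65 bp
  66–112 → 47 bp
  113–159 → 47 bp
  160–190 → 31 bp
Sorted largest to smallest: 65, 47, 47, 31 bp.

65, 47, 47, 31 bp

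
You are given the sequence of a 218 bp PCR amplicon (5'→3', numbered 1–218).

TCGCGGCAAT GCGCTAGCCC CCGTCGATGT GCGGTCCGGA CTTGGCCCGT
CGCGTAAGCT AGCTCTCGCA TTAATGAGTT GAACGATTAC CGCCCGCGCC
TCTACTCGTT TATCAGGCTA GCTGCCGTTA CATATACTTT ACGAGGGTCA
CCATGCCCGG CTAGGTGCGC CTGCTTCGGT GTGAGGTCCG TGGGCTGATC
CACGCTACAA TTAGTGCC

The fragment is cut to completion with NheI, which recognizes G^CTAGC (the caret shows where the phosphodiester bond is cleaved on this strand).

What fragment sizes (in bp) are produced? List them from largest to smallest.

101, 59, 45, 13 bp

NheI sites (GCTAGC) start at positions 13, 58, 117.
NheI cuts after the first base of each site, so after positions 13, 58, 117.
Linear molecule, 3 cuts → 4 fragments:
  1–13 → 13 bp
  14–58 → 45 bp
  59–117 → 59 bp
  118–218 → 101 bp
Sorted largest to smallest: 101, 59, 45, 13 bp.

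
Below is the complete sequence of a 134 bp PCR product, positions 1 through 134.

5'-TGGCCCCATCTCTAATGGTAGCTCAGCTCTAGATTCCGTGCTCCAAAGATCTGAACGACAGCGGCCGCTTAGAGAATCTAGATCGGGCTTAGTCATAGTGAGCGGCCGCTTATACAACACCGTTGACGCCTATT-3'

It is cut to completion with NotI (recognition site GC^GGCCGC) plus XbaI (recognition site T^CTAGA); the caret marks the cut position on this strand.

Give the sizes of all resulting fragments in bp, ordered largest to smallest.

NotI sites (GCGGCCGC) start at positions 61, 102.
NotI cuts after base 2 of each site, so after positions 62, 103.
XbaI sites (TCTAGA) start at positions 28, 77.
XbaI cuts after the first base of each site, so after positions 28, 77.
Combined cut positions: 28, 62, 77, 103.
Linear molecule, 4 cuts → 5 fragments:
  1–28 → 28 bp
  29–62 → 34 bp
  63–77 → 15 bp
  78–103 → 26 bp
  104–134 → 31 bp
Sorted largest to smallest: 34, 31, 28, 26, 15 bp.

34, 31, 28, 26, 15 bp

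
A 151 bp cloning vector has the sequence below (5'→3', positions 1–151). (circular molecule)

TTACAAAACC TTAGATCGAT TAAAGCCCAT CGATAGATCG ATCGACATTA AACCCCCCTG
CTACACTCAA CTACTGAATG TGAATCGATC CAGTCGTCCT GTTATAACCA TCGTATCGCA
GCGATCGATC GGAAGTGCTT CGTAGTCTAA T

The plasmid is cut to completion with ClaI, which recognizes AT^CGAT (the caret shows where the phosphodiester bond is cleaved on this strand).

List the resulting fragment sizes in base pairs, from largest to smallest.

ClaI sites (ATCGAT) start at positions 15, 29, 37, 84, 124.
ClaI cuts after base 2 of each site, so after positions 16, 30, 38, 85, 125.
Circular molecule, 5 cuts → 5 fragments:
  17–30 → 14 bp
  31–38 → 8 bp
  39–85 → 47 bp
  86–125 → 40 bp
  126–151 then 1–16 → 26 + 16 = 42 bp
Sorted largest to smallest: 47, 42, 40, 14, 8 bp.

47, 42, 40, 14, 8 bp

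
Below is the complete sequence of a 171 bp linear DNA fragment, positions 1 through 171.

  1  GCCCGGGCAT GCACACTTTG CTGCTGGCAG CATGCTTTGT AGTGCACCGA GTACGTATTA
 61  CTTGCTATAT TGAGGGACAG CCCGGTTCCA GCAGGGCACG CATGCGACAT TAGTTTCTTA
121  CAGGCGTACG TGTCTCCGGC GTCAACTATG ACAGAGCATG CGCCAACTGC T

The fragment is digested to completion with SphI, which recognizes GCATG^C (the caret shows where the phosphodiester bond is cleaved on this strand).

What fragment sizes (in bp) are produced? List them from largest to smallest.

SphI sites (GCATGC) start at positions 7, 30, 100, 156.
SphI cuts after base 5 of each site (before the last base), so after positions 11, 34, 104, 160.
Linear molecule, 4 cuts → 5 fragments:
  1–11 → 11 bp
  12–34 → 23 bp
  35–104 → 70 bp
  105–160 → 56 bp
  161–171 → 11 bp
Sorted largest to smallest: 70, 56, 23, 11, 11 bp.

70, 56, 23, 11, 11 bp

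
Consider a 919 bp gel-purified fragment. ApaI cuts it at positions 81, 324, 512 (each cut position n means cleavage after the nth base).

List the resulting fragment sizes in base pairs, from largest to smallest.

Linear molecule, 3 cuts → 4 fragments:
  81 − 0 = 81 bp
  324 − 81 = 243 bp
  512 − 324 = 188 bp
  919 − 512 = 407 bp
Sorted largest to smallest: 407, 243, 188, 81 bp.

407, 243, 188, 81 bp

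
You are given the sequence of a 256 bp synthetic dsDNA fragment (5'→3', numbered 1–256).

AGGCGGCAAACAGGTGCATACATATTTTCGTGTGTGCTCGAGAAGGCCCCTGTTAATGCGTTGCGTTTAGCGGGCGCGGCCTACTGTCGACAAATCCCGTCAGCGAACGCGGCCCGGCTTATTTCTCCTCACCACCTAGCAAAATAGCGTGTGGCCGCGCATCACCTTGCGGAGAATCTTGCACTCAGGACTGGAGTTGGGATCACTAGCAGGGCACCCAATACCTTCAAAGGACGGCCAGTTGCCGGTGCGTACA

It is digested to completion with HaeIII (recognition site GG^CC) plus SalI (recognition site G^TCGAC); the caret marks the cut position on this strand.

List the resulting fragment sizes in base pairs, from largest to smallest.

HaeIII sites (GGCC) start at positions 45, 78, 111, 153, 236.
HaeIII cuts after base 2 of each site, so after positions 46, 79, 112, 154, 237.
The SalI site (GTCGAC) starts at position 86.
SalI cuts after the first base of each site, so after position 86.
Combined cut positions: 46, 79, 86, 112, 154, 237.
Linear molecule, 6 cuts → 7 fragments:
  1–46 → 46 bp
  47–79 → 33 bp
  80–86 → 7 bp
  87–112 → 26 bp
  113–154 → 42 bp
  155–237 → 83 bp
  238–256 → 19 bp
Sorted largest to smallest: 83, 46, 42, 33, 26, 19, 7 bp.

83, 46, 42, 33, 26, 19, 7 bp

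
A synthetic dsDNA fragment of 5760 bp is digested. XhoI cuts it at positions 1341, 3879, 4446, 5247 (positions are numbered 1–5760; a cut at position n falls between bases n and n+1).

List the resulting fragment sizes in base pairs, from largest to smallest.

Linear molecule, 4 cuts → 5 fragments:
  1341 − 0 = 1341 bp
  3879 − 1341 = 2538 bp
  4446 − 3879 = 567 bp
  5247 − 4446 = 801 bp
  5760 − 5247 = 513 bp
Sorted largest to smallest: 2538, 1341, 801, 567, 513 bp.

2538, 1341, 801, 567, 513 bp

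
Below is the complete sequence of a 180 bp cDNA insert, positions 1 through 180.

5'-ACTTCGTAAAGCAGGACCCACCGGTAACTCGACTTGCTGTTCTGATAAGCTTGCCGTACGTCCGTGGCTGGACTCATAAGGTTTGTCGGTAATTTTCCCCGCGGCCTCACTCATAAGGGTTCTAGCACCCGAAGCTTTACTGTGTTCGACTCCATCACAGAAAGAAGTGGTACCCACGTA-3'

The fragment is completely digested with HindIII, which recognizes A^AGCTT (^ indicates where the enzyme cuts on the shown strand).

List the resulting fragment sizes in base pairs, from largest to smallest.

85, 48, 47 bp

HindIII sites (AAGCTT) start at positions 47, 132.
HindIII cuts after the first base of each site, so after positions 47, 132.
Linear molecule, 2 cuts → 3 fragments:
  1–47 → 47 bp
  48–132 → 85 bp
  133–180 → 48 bp
Sorted largest to smallest: 85, 48, 47 bp.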